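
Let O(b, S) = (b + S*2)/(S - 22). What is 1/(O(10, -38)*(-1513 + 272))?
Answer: -10/13651 ≈ -0.00073255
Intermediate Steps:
O(b, S) = (b + 2*S)/(-22 + S)
1/(O(10, -38)*(-1513 + 272)) = 1/(((10 + 2*(-38))/(-22 - 38))*(-1513 + 272)) = 1/(((10 - 76)/(-60))*(-1241)) = 1/(-1/60*(-66)*(-1241)) = 1/((11/10)*(-1241)) = 1/(-13651/10) = -10/13651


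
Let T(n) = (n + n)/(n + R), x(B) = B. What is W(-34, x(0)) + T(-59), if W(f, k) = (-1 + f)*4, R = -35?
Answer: -6521/47 ≈ -138.74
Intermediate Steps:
T(n) = 2*n/(-35 + n) (T(n) = (n + n)/(n - 35) = (2*n)/(-35 + n) = 2*n/(-35 + n))
W(f, k) = -4 + 4*f
W(-34, x(0)) + T(-59) = (-4 + 4*(-34)) + 2*(-59)/(-35 - 59) = (-4 - 136) + 2*(-59)/(-94) = -140 + 2*(-59)*(-1/94) = -140 + 59/47 = -6521/47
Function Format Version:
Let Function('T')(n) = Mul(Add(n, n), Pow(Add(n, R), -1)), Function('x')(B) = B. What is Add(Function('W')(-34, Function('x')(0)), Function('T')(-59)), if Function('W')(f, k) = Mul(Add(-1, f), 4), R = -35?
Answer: Rational(-6521, 47) ≈ -138.74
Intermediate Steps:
Function('T')(n) = Mul(2, n, Pow(Add(-35, n), -1)) (Function('T')(n) = Mul(Add(n, n), Pow(Add(n, -35), -1)) = Mul(Mul(2, n), Pow(Add(-35, n), -1)) = Mul(2, n, Pow(Add(-35, n), -1)))
Function('W')(f, k) = Add(-4, Mul(4, f))
Add(Function('W')(-34, Function('x')(0)), Function('T')(-59)) = Add(Add(-4, Mul(4, -34)), Mul(2, -59, Pow(Add(-35, -59), -1))) = Add(Add(-4, -136), Mul(2, -59, Pow(-94, -1))) = Add(-140, Mul(2, -59, Rational(-1, 94))) = Add(-140, Rational(59, 47)) = Rational(-6521, 47)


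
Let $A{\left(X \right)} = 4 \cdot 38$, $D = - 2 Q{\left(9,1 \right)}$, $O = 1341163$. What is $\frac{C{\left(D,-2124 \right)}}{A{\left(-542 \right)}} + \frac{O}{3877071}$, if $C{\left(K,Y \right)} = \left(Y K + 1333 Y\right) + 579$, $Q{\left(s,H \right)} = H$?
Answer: $- \frac{10958201627239}{589314792} \approx -18595.0$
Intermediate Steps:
$D = -2$ ($D = \left(-2\right) 1 = -2$)
$C{\left(K,Y \right)} = 579 + 1333 Y + K Y$ ($C{\left(K,Y \right)} = \left(K Y + 1333 Y\right) + 579 = \left(1333 Y + K Y\right) + 579 = 579 + 1333 Y + K Y$)
$A{\left(X \right)} = 152$
$\frac{C{\left(D,-2124 \right)}}{A{\left(-542 \right)}} + \frac{O}{3877071} = \frac{579 + 1333 \left(-2124\right) - -4248}{152} + \frac{1341163}{3877071} = \left(579 - 2831292 + 4248\right) \frac{1}{152} + 1341163 \cdot \frac{1}{3877071} = \left(-2826465\right) \frac{1}{152} + \frac{1341163}{3877071} = - \frac{2826465}{152} + \frac{1341163}{3877071} = - \frac{10958201627239}{589314792}$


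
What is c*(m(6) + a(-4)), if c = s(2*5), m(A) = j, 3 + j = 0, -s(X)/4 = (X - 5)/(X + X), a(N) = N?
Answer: 7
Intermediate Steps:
s(X) = -2*(-5 + X)/X (s(X) = -4*(X - 5)/(X + X) = -4*(-5 + X)/(2*X) = -4*(-5 + X)*1/(2*X) = -2*(-5 + X)/X)
j = -3 (j = -3 + 0 = -3)
m(A) = -3
c = -1 (c = -2 + 10/((2*5)) = -2 + 10/10 = -2 + 10*(1/10) = -2 + 1 = -1)
c*(m(6) + a(-4)) = -(-3 - 4) = -1*(-7) = 7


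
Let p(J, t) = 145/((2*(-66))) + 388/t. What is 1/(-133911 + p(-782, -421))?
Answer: -55572/7441814353 ≈ -7.4675e-6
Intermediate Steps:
p(J, t) = -145/132 + 388/t (p(J, t) = 145/(-132) + 388/t = 145*(-1/132) + 388/t = -145/132 + 388/t)
1/(-133911 + p(-782, -421)) = 1/(-133911 + (-145/132 + 388/(-421))) = 1/(-133911 + (-145/132 + 388*(-1/421))) = 1/(-133911 + (-145/132 - 388/421)) = 1/(-133911 - 112261/55572) = 1/(-7441814353/55572) = -55572/7441814353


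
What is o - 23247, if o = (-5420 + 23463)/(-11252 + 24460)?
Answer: -307028333/13208 ≈ -23246.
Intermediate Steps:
o = 18043/13208 ≈ 1.3661
o - 23247 = 18043/13208 - 23247 = -307028333/13208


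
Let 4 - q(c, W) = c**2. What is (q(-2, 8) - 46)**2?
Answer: 2116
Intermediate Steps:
q(c, W) = 4 - c**2
(q(-2, 8) - 46)**2 = ((4 - 1*(-2)**2) - 46)**2 = ((4 - 1*4) - 46)**2 = ((4 - 4) - 46)**2 = (0 - 46)**2 = (-46)**2 = 2116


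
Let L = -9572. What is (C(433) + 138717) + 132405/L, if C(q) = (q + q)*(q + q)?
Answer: 8506245551/9572 ≈ 8.8866e+5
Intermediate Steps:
C(q) = 4*q² (C(q) = (2*q)*(2*q) = 4*q²)
(C(433) + 138717) + 132405/L = (4*433² + 138717) + 132405/(-9572) = (4*187489 + 138717) + 132405*(-1/9572) = (749956 + 138717) - 132405/9572 = 888673 - 132405/9572 = 8506245551/9572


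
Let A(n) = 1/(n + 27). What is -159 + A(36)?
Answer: -10016/63 ≈ -158.98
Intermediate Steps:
A(n) = 1/(27 + n)
-159 + A(36) = -159 + 1/(27 + 36) = -159 + 1/63 = -10016/63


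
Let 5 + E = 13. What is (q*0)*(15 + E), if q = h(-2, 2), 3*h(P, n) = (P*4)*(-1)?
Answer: 0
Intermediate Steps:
h(P, n) = -4*P/3 (h(P, n) = ((P*4)*(-1))/3 = ((4*P)*(-1))/3 = (-4*P)/3 = -4*P/3)
q = 8/3 (q = -4/3*(-2) = 8/3 ≈ 2.6667)
E = 8 (E = -5 + 13 = 8)
(q*0)*(15 + E) = ((8/3)*0)*(15 + 8) = 0*23 = 0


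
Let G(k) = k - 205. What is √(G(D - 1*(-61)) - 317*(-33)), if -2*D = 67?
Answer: √41134/2 ≈ 101.41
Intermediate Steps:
D = -67/2 (D = -½*67 = -67/2 ≈ -33.500)
G(k) = -205 + k
√(G(D - 1*(-61)) - 317*(-33)) = √((-205 + (-67/2 - 1*(-61))) - 317*(-33)) = √((-205 + (-67/2 + 61)) + 10461) = √((-205 + 55/2) + 10461) = √(-355/2 + 10461) = √(20567/2) = √41134/2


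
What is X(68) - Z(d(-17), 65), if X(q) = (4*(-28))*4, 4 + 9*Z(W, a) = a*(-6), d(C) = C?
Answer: -3638/9 ≈ -404.22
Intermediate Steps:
Z(W, a) = -4/9 - 2*a/3 (Z(W, a) = -4/9 + (a*(-6))/9 = -4/9 + (-6*a)/9 = -4/9 - 2*a/3)
X(q) = -448 (X(q) = -112*4 = -448)
X(68) - Z(d(-17), 65) = -448 - (-4/9 - ⅔*65) = -448 - (-4/9 - 130/3) = -448 - 1*(-394/9) = -448 + 394/9 = -3638/9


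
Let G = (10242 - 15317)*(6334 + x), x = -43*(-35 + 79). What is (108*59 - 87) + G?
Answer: -22536865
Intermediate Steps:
x = -1892 (x = -43*44 = -1892)
G = -22543150 (G = (10242 - 15317)*(6334 - 1892) = -5075*4442 = -22543150)
(108*59 - 87) + G = (108*59 - 87) - 22543150 = (6372 - 87) - 22543150 = 6285 - 22543150 = -22536865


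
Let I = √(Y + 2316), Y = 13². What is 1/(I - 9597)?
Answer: -1371/13157132 - √2485/92099924 ≈ -0.00010474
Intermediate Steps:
Y = 169
I = √2485 (I = √(169 + 2316) = √2485 ≈ 49.850)
1/(I - 9597) = 1/(√2485 - 9597) = 1/(-9597 + √2485)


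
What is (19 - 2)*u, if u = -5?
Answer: -85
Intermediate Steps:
(19 - 2)*u = (19 - 2)*(-5) = 17*(-5) = -85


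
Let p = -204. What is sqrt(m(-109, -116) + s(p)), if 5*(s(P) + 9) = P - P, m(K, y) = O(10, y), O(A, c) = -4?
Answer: I*sqrt(13) ≈ 3.6056*I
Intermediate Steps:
m(K, y) = -4
s(P) = -9 (s(P) = -9 + (P - P)/5 = -9 + (1/5)*0 = -9 + 0 = -9)
sqrt(m(-109, -116) + s(p)) = sqrt(-4 - 9) = sqrt(-13) = I*sqrt(13)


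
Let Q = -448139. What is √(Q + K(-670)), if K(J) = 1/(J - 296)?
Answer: 5*I*√16727343906/966 ≈ 669.43*I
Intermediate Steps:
K(J) = 1/(-296 + J)
√(Q + K(-670)) = √(-448139 + 1/(-296 - 670)) = √(-448139 + 1/(-966)) = √(-448139 - 1/966) = √(-432902275/966) = 5*I*√16727343906/966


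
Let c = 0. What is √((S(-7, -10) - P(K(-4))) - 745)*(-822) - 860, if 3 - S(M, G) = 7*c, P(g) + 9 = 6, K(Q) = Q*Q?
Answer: -860 - 822*I*√739 ≈ -860.0 - 22346.0*I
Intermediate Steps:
K(Q) = Q²
P(g) = -3 (P(g) = -9 + 6 = -3)
S(M, G) = 3 (S(M, G) = 3 - 7*0 = 3 - 1*0 = 3 + 0 = 3)
√((S(-7, -10) - P(K(-4))) - 745)*(-822) - 860 = √((3 - 1*(-3)) - 745)*(-822) - 860 = √((3 + 3) - 745)*(-822) - 860 = √(6 - 745)*(-822) - 860 = √(-739)*(-822) - 860 = (I*√739)*(-822) - 860 = -822*I*√739 - 860 = -860 - 822*I*√739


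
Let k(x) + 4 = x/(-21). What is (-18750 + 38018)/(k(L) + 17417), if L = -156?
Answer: 134876/121943 ≈ 1.1061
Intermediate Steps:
k(x) = -4 - x/21 (k(x) = -4 + x/(-21) = -4 + x*(-1/21) = -4 - x/21)
(-18750 + 38018)/(k(L) + 17417) = (-18750 + 38018)/((-4 - 1/21*(-156)) + 17417) = 19268/((-4 + 52/7) + 17417) = 19268/(24/7 + 17417) = 19268/(121943/7) = 19268*(7/121943) = 134876/121943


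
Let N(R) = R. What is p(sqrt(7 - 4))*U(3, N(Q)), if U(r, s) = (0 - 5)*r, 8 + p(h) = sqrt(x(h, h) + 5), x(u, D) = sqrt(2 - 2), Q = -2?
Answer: 120 - 15*sqrt(5) ≈ 86.459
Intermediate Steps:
x(u, D) = 0 (x(u, D) = sqrt(0) = 0)
p(h) = -8 + sqrt(5) (p(h) = -8 + sqrt(0 + 5) = -8 + sqrt(5))
U(r, s) = -5*r
p(sqrt(7 - 4))*U(3, N(Q)) = (-8 + sqrt(5))*(-5*3) = (-8 + sqrt(5))*(-15) = 120 - 15*sqrt(5)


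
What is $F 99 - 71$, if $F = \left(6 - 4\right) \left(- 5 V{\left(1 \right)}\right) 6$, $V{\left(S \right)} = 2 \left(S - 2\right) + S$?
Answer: $5869$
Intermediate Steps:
$V{\left(S \right)} = -4 + 3 S$ ($V{\left(S \right)} = 2 \left(-2 + S\right) + S = \left(-4 + 2 S\right) + S = -4 + 3 S$)
$F = 60$ ($F = \left(6 - 4\right) \left(- 5 \left(-4 + 3 \cdot 1\right)\right) 6 = \left(6 - 4\right) \left(- 5 \left(-4 + 3\right)\right) 6 = 2 \left(\left(-5\right) \left(-1\right)\right) 6 = 2 \cdot 5 \cdot 6 = 10 \cdot 6 = 60$)
$F 99 - 71 = 60 \cdot 99 - 71 = 5940 - 71 = 5869$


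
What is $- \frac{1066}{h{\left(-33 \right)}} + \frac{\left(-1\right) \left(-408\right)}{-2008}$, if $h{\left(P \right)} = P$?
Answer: $\frac{265883}{8283} \approx 32.1$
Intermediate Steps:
$- \frac{1066}{h{\left(-33 \right)}} + \frac{\left(-1\right) \left(-408\right)}{-2008} = - \frac{1066}{-33} + \frac{\left(-1\right) \left(-408\right)}{-2008} = \left(-1066\right) \left(- \frac{1}{33}\right) + 408 \left(- \frac{1}{2008}\right) = \frac{1066}{33} - \frac{51}{251} = \frac{265883}{8283}$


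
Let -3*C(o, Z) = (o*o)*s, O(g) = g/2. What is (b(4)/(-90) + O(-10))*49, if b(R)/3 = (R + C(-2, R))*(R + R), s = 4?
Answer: -10241/45 ≈ -227.58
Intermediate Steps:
O(g) = g/2 (O(g) = g*(½) = g/2)
C(o, Z) = -4*o²/3 (C(o, Z) = -o*o*4/3 = -o²*4/3 = -4*o²/3)
b(R) = 6*R*(-16/3 + R) (b(R) = 3*((R - 4/3*(-2)²)*(R + R)) = 3*((R - 4/3*4)*(2*R)) = 3*((R - 16/3)*(2*R)) = 3*((-16/3 + R)*(2*R)) = 3*(2*R*(-16/3 + R)) = 6*R*(-16/3 + R))
(b(4)/(-90) + O(-10))*49 = ((2*4*(-16 + 3*4))/(-90) + (½)*(-10))*49 = ((2*4*(-16 + 12))*(-1/90) - 5)*49 = ((2*4*(-4))*(-1/90) - 5)*49 = (-32*(-1/90) - 5)*49 = (16/45 - 5)*49 = -209/45*49 = -10241/45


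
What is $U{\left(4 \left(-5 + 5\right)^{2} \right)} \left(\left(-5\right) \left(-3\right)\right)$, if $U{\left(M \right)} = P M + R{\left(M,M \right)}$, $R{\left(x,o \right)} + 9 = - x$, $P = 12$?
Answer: $-135$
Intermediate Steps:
$R{\left(x,o \right)} = -9 - x$
$U{\left(M \right)} = -9 + 11 M$ ($U{\left(M \right)} = 12 M - \left(9 + M\right) = -9 + 11 M$)
$U{\left(4 \left(-5 + 5\right)^{2} \right)} \left(\left(-5\right) \left(-3\right)\right) = \left(-9 + 11 \cdot 4 \left(-5 + 5\right)^{2}\right) \left(\left(-5\right) \left(-3\right)\right) = \left(-9 + 11 \cdot 4 \cdot 0^{2}\right) 15 = \left(-9 + 11 \cdot 4 \cdot 0\right) 15 = \left(-9 + 11 \cdot 0\right) 15 = \left(-9 + 0\right) 15 = \left(-9\right) 15 = -135$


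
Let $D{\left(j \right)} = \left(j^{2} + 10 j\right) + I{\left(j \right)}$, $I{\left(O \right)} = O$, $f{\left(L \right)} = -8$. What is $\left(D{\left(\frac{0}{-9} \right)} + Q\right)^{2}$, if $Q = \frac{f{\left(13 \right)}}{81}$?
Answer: $\frac{64}{6561} \approx 0.0097546$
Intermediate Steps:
$D{\left(j \right)} = j^{2} + 11 j$ ($D{\left(j \right)} = \left(j^{2} + 10 j\right) + j = j^{2} + 11 j$)
$Q = - \frac{8}{81} \approx -0.098765$
$\left(D{\left(\frac{0}{-9} \right)} + Q\right)^{2} = \left(\frac{0}{-9} \left(11 + \frac{0}{-9}\right) - \frac{8}{81}\right)^{2} = \left(0 \left(- \frac{1}{9}\right) \left(11 + 0 \left(- \frac{1}{9}\right)\right) - \frac{8}{81}\right)^{2} = \left(0 \left(11 + 0\right) - \frac{8}{81}\right)^{2} = \left(0 \cdot 11 - \frac{8}{81}\right)^{2} = \left(0 - \frac{8}{81}\right)^{2} = \left(- \frac{8}{81}\right)^{2} = \frac{64}{6561}$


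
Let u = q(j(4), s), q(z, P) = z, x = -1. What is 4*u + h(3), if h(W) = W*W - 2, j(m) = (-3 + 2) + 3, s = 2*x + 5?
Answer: 15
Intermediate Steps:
s = 3 (s = 2*(-1) + 5 = -2 + 5 = 3)
j(m) = 2 (j(m) = -1 + 3 = 2)
u = 2
h(W) = -2 + W² (h(W) = W² - 2 = -2 + W²)
4*u + h(3) = 4*2 + (-2 + 3²) = 8 + (-2 + 9) = 8 + 7 = 15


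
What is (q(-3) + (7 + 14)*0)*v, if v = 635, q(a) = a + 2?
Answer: -635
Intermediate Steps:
q(a) = 2 + a
(q(-3) + (7 + 14)*0)*v = ((2 - 3) + (7 + 14)*0)*635 = (-1 + 21*0)*635 = (-1 + 0)*635 = -1*635 = -635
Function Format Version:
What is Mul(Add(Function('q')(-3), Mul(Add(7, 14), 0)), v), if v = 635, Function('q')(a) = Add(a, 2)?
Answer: -635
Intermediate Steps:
Function('q')(a) = Add(2, a)
Mul(Add(Function('q')(-3), Mul(Add(7, 14), 0)), v) = Mul(Add(Add(2, -3), Mul(Add(7, 14), 0)), 635) = Mul(Add(-1, Mul(21, 0)), 635) = Mul(Add(-1, 0), 635) = Mul(-1, 635) = -635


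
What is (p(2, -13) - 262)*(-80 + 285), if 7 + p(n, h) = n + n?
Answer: -54325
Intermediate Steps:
p(n, h) = -7 + 2*n (p(n, h) = -7 + (n + n) = -7 + 2*n)
(p(2, -13) - 262)*(-80 + 285) = ((-7 + 2*2) - 262)*(-80 + 285) = ((-7 + 4) - 262)*205 = (-3 - 262)*205 = -265*205 = -54325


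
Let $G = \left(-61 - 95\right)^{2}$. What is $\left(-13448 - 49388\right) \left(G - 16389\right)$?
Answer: $-499357692$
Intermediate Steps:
$G = 24336$ ($G = \left(-156\right)^{2} = 24336$)
$\left(-13448 - 49388\right) \left(G - 16389\right) = \left(-13448 - 49388\right) \left(24336 - 16389\right) = \left(-62836\right) 7947 = -499357692$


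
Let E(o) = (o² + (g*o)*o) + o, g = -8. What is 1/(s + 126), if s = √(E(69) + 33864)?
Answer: 21/2545 - √606/15270 ≈ 0.0066394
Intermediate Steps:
E(o) = o - 7*o² (E(o) = (o² + (-8*o)*o) + o = (o² - 8*o²) + o = -7*o² + o = o - 7*o²)
s = √606 (s = √(69*(1 - 7*69) + 33864) = √(69*(1 - 483) + 33864) = √(69*(-482) + 33864) = √(-33258 + 33864) = √606 ≈ 24.617)
1/(s + 126) = 1/(√606 + 126) = 1/(126 + √606)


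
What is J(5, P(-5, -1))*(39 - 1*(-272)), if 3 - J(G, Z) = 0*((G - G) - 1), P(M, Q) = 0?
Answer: 933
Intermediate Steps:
J(G, Z) = 3 (J(G, Z) = 3 - 0*((G - G) - 1) = 3 - 0*(0 - 1) = 3 - 0*(-1) = 3 - 1*0 = 3 + 0 = 3)
J(5, P(-5, -1))*(39 - 1*(-272)) = 3*(39 - 1*(-272)) = 3*(39 + 272) = 3*311 = 933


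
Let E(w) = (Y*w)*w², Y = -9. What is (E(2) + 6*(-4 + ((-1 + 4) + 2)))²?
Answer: 4356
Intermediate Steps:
E(w) = -9*w³ (E(w) = (-9*w)*w² = -9*w³)
(E(2) + 6*(-4 + ((-1 + 4) + 2)))² = (-9*2³ + 6*(-4 + ((-1 + 4) + 2)))² = (-9*8 + 6*(-4 + (3 + 2)))² = (-72 + 6*(-4 + 5))² = (-72 + 6*1)² = (-72 + 6)² = (-66)² = 4356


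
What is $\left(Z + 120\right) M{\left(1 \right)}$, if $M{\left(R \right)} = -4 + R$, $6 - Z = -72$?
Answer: $-594$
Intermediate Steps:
$Z = 78$ ($Z = 6 - -72 = 6 + 72 = 78$)
$\left(Z + 120\right) M{\left(1 \right)} = \left(78 + 120\right) \left(-4 + 1\right) = 198 \left(-3\right) = -594$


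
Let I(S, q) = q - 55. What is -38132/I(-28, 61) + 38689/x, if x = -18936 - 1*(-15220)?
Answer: -70965323/11148 ≈ -6365.7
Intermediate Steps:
x = -3716 (x = -18936 + 15220 = -3716)
I(S, q) = -55 + q
-38132/I(-28, 61) + 38689/x = -38132/(-55 + 61) + 38689/(-3716) = -38132/6 + 38689*(-1/3716) = -38132*1/6 - 38689/3716 = -19066/3 - 38689/3716 = -70965323/11148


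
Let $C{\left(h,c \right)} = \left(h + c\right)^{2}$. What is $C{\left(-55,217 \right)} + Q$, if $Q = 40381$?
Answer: $66625$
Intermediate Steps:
$C{\left(h,c \right)} = \left(c + h\right)^{2}$
$C{\left(-55,217 \right)} + Q = \left(217 - 55\right)^{2} + 40381 = 162^{2} + 40381 = 26244 + 40381 = 66625$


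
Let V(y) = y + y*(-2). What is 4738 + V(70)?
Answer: 4668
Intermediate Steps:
V(y) = -y (V(y) = y - 2*y = -y)
4738 + V(70) = 4738 - 1*70 = 4738 - 70 = 4668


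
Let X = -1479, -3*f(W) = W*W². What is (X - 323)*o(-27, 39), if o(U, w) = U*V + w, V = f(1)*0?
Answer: -70278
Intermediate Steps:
f(W) = -W³/3 (f(W) = -W*W²/3 = -W³/3)
V = 0 (V = -⅓*1³*0 = -⅓*1*0 = -⅓*0 = 0)
o(U, w) = w (o(U, w) = U*0 + w = 0 + w = w)
(X - 323)*o(-27, 39) = (-1479 - 323)*39 = -1802*39 = -70278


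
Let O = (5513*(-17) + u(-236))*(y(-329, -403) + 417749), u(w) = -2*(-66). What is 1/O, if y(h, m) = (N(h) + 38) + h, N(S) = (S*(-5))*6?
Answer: -1/39993200192 ≈ -2.5004e-11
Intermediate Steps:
N(S) = -30*S (N(S) = -5*S*6 = -30*S)
y(h, m) = 38 - 29*h (y(h, m) = (-30*h + 38) + h = (38 - 30*h) + h = 38 - 29*h)
u(w) = 132
O = -39993200192 (O = (5513*(-17) + 132)*((38 - 29*(-329)) + 417749) = (-93721 + 132)*((38 + 9541) + 417749) = -93589*(9579 + 417749) = -93589*427328 = -39993200192)
1/O = 1/(-39993200192) = -1/39993200192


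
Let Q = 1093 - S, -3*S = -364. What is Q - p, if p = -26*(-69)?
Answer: -2467/3 ≈ -822.33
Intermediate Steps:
S = 364/3 (S = -⅓*(-364) = 364/3 ≈ 121.33)
p = 1794
Q = 2915/3 (Q = 1093 - 1*364/3 = 1093 - 364/3 = 2915/3 ≈ 971.67)
Q - p = 2915/3 - 1*1794 = 2915/3 - 1794 = -2467/3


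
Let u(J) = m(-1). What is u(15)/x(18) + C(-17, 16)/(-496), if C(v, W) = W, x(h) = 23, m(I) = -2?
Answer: -85/713 ≈ -0.11921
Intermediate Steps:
u(J) = -2
u(15)/x(18) + C(-17, 16)/(-496) = -2/23 + 16/(-496) = -2*1/23 + 16*(-1/496) = -2/23 - 1/31 = -85/713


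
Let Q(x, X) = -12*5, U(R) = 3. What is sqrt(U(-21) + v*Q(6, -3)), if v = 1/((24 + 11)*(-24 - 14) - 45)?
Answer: 3*sqrt(1023)/55 ≈ 1.7446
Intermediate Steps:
Q(x, X) = -60 (Q(x, X) = -4*15 = -60)
v = -1/1375 (v = 1/(35*(-38) - 45) = 1/(-1330 - 45) = 1/(-1375) = -1/1375 ≈ -0.00072727)
sqrt(U(-21) + v*Q(6, -3)) = sqrt(3 - 1/1375*(-60)) = sqrt(3 + 12/275) = sqrt(837/275) = 3*sqrt(1023)/55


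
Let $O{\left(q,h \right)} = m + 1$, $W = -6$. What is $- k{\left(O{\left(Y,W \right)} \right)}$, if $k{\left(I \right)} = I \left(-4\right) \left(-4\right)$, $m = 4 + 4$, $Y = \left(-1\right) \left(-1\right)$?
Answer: $-144$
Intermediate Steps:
$Y = 1$
$m = 8$
$O{\left(q,h \right)} = 9$ ($O{\left(q,h \right)} = 8 + 1 = 9$)
$k{\left(I \right)} = 16 I$ ($k{\left(I \right)} = - 4 I \left(-4\right) = 16 I$)
$- k{\left(O{\left(Y,W \right)} \right)} = - 16 \cdot 9 = \left(-1\right) 144 = -144$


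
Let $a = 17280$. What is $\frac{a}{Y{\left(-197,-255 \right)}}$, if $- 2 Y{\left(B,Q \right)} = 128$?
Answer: $-270$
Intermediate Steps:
$Y{\left(B,Q \right)} = -64$ ($Y{\left(B,Q \right)} = \left(- \frac{1}{2}\right) 128 = -64$)
$\frac{a}{Y{\left(-197,-255 \right)}} = \frac{17280}{-64} = 17280 \left(- \frac{1}{64}\right) = -270$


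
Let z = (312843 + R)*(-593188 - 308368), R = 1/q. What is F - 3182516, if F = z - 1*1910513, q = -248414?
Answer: -35032655984321781/124207 ≈ -2.8205e+11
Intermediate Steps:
R = -1/248414 (R = 1/(-248414) = -1/248414 ≈ -4.0255e-6)
z = -35032023394468778/124207 (z = (312843 - 1/248414)*(-593188 - 308368) = (77714581001/248414)*(-901556) = -35032023394468778/124207 ≈ -2.8205e+11)
F = -35032260693556969/124207 (F = -35032023394468778/124207 - 1*1910513 = -35032023394468778/124207 - 1910513 = -35032260693556969/124207 ≈ -2.8205e+11)
F - 3182516 = -35032260693556969/124207 - 3182516 = -35032655984321781/124207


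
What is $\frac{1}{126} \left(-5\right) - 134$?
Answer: $- \frac{16889}{126} \approx -134.04$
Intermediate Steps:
$\frac{1}{126} \left(-5\right) - 134 = - \frac{5}{126} - 134 = - \frac{16889}{126}$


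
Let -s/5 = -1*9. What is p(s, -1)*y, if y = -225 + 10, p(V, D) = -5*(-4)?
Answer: -4300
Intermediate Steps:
s = 45 (s = -(-5)*9 = -5*(-9) = 45)
p(V, D) = 20
y = -215
p(s, -1)*y = 20*(-215) = -4300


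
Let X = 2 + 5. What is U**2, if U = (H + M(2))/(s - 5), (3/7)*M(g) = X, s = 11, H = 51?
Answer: 10201/81 ≈ 125.94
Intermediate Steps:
X = 7
M(g) = 49/3 (M(g) = (7/3)*7 = 49/3)
U = 101/9 (U = (51 + 49/3)/(11 - 5) = (202/3)/6 = (202/3)*(1/6) = 101/9 ≈ 11.222)
U**2 = (101/9)**2 = 10201/81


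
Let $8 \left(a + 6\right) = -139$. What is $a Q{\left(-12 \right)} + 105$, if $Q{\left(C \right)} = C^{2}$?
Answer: $-3261$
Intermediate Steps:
$a = - \frac{187}{8}$ ($a = -6 + \frac{1}{8} \left(-139\right) = -6 - \frac{139}{8} = - \frac{187}{8} \approx -23.375$)
$a Q{\left(-12 \right)} + 105 = - \frac{187 \left(-12\right)^{2}}{8} + 105 = \left(- \frac{187}{8}\right) 144 + 105 = -3366 + 105 = -3261$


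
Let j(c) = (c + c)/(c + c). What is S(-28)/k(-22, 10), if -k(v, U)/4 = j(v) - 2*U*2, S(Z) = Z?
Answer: -7/39 ≈ -0.17949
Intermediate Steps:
j(c) = 1 (j(c) = (2*c)/((2*c)) = (2*c)*(1/(2*c)) = 1)
k(v, U) = -4 + 16*U (k(v, U) = -4*(1 - 2*U*2) = -4*(1 - 4*U) = -4 + 16*U)
S(-28)/k(-22, 10) = -28/(-4 + 16*10) = -28/(-4 + 160) = -28/156 = -28*1/156 = -7/39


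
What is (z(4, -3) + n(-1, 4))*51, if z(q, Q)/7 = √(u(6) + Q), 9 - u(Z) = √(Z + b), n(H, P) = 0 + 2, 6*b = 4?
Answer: 102 + 119*√(54 - 6*√15) ≈ 762.02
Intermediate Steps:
b = ⅔ (b = (⅙)*4 = ⅔ ≈ 0.66667)
n(H, P) = 2
u(Z) = 9 - √(⅔ + Z) (u(Z) = 9 - √(Z + ⅔) = 9 - √(⅔ + Z))
z(q, Q) = 7*√(9 + Q - 2*√15/3) (z(q, Q) = 7*√((9 - √(6 + 9*6)/3) + Q) = 7*√((9 - √(6 + 54)/3) + Q) = 7*√((9 - 2*√15/3) + Q) = 7*√(9 + Q - 2*√15/3))
(z(4, -3) + n(-1, 4))*51 = (7*√(81 - 6*√15 + 9*(-3))/3 + 2)*51 = (7*√(81 - 6*√15 - 27)/3 + 2)*51 = (7*√(54 - 6*√15)/3 + 2)*51 = (2 + 7*√(54 - 6*√15)/3)*51 = 102 + 119*√(54 - 6*√15)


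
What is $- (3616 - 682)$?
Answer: $-2934$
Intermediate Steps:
$- (3616 - 682) = \left(-1\right) 2934 = -2934$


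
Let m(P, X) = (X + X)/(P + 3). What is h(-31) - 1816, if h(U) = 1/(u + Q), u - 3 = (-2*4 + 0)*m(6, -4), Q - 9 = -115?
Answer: -1567217/863 ≈ -1816.0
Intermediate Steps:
Q = -106 (Q = 9 - 115 = -106)
m(P, X) = 2*X/(3 + P) (m(P, X) = (2*X)/(3 + P) = 2*X/(3 + P))
u = 91/9 (u = 3 + (-2*4 + 0)*(2*(-4)/(3 + 6)) = 3 + (-8 + 0)*(2*(-4)/9) = 3 - 16*(-4)/9 = 3 - 8*(-8/9) = 3 + 64/9 = 91/9 ≈ 10.111)
h(U) = -9/863 (h(U) = 1/(91/9 - 106) = 1/(-863/9) = -9/863)
h(-31) - 1816 = -9/863 - 1816 = -1567217/863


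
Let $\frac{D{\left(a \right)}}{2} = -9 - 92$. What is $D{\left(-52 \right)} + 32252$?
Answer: $32050$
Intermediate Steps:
$D{\left(a \right)} = -202$ ($D{\left(a \right)} = 2 \left(-9 - 92\right) = 2 \left(-101\right) = -202$)
$D{\left(-52 \right)} + 32252 = -202 + 32252 = 32050$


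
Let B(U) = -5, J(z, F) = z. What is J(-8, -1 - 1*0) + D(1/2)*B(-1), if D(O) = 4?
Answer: -28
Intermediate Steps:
J(-8, -1 - 1*0) + D(1/2)*B(-1) = -8 + 4*(-5) = -8 - 20 = -28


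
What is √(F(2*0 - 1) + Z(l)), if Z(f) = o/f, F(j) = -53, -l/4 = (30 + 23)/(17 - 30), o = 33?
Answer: I*√572771/106 ≈ 7.1398*I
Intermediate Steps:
l = 212/13 (l = -4*(30 + 23)/(17 - 30) = -212/(-13) = -212*(-1)/13 = -4*(-53/13) = 212/13 ≈ 16.308)
Z(f) = 33/f
√(F(2*0 - 1) + Z(l)) = √(-53 + 33/(212/13)) = √(-53 + 33*(13/212)) = √(-53 + 429/212) = √(-10807/212) = I*√572771/106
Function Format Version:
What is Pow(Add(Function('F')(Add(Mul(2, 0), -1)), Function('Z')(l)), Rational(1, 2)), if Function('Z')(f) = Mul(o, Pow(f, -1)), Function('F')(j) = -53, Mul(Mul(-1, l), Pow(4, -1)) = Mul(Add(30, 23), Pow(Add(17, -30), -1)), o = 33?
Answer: Mul(Rational(1, 106), I, Pow(572771, Rational(1, 2))) ≈ Mul(7.1398, I)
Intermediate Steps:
l = Rational(212, 13) (l = Mul(-4, Mul(Add(30, 23), Pow(Add(17, -30), -1))) = Mul(-4, Mul(53, Pow(-13, -1))) = Mul(-4, Mul(53, Rational(-1, 13))) = Mul(-4, Rational(-53, 13)) = Rational(212, 13) ≈ 16.308)
Function('Z')(f) = Mul(33, Pow(f, -1))
Pow(Add(Function('F')(Add(Mul(2, 0), -1)), Function('Z')(l)), Rational(1, 2)) = Pow(Add(-53, Mul(33, Pow(Rational(212, 13), -1))), Rational(1, 2)) = Pow(Add(-53, Mul(33, Rational(13, 212))), Rational(1, 2)) = Pow(Add(-53, Rational(429, 212)), Rational(1, 2)) = Pow(Rational(-10807, 212), Rational(1, 2)) = Mul(Rational(1, 106), I, Pow(572771, Rational(1, 2)))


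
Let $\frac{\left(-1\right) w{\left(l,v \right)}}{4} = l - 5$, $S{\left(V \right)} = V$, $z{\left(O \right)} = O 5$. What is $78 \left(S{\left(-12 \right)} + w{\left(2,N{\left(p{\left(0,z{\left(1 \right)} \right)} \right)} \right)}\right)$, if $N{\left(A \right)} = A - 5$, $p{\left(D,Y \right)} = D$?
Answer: $0$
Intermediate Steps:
$z{\left(O \right)} = 5 O$
$N{\left(A \right)} = -5 + A$ ($N{\left(A \right)} = A - 5 = -5 + A$)
$w{\left(l,v \right)} = 20 - 4 l$ ($w{\left(l,v \right)} = - 4 \left(l - 5\right) = - 4 \left(-5 + l\right) = 20 - 4 l$)
$78 \left(S{\left(-12 \right)} + w{\left(2,N{\left(p{\left(0,z{\left(1 \right)} \right)} \right)} \right)}\right) = 78 \left(-12 + \left(20 - 8\right)\right) = 78 \left(-12 + 12\right) = 78 \cdot 0 = 0$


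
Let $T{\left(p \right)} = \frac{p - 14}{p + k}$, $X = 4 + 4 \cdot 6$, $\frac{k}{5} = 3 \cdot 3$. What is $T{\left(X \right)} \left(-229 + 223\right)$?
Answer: $- \frac{84}{73} \approx -1.1507$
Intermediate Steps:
$k = 45$ ($k = 5 \cdot 3 \cdot 3 = 5 \cdot 9 = 45$)
$X = 28$ ($X = 4 + 24 = 28$)
$T{\left(p \right)} = \frac{-14 + p}{45 + p}$ ($T{\left(p \right)} = \frac{p - 14}{p + 45} = \frac{-14 + p}{45 + p}$)
$T{\left(X \right)} \left(-229 + 223\right) = \frac{-14 + 28}{45 + 28} \left(-229 + 223\right) = \frac{1}{73} \cdot 14 \left(-6\right) = \frac{14}{73} \left(-6\right) = - \frac{84}{73}$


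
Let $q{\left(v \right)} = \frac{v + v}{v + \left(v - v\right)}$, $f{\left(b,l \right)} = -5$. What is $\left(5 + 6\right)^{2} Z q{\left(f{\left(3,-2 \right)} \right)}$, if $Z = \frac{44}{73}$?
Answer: $\frac{10648}{73} \approx 145.86$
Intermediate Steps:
$q{\left(v \right)} = 2$ ($q{\left(v \right)} = \frac{2 v}{v + 0} = \frac{2 v}{v} = 2$)
$Z = \frac{44}{73}$ ($Z = 44 \cdot \frac{1}{73} = \frac{44}{73} \approx 0.60274$)
$\left(5 + 6\right)^{2} Z q{\left(f{\left(3,-2 \right)} \right)} = \left(5 + 6\right)^{2} \cdot \frac{44}{73} \cdot 2 = 11^{2} \cdot \frac{44}{73} \cdot 2 = 121 \cdot \frac{44}{73} \cdot 2 = \frac{5324}{73} \cdot 2 = \frac{10648}{73}$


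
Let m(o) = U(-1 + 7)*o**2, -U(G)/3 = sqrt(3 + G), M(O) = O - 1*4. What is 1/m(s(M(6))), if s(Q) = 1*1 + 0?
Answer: -1/9 ≈ -0.11111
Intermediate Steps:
M(O) = -4 + O (M(O) = O - 4 = -4 + O)
s(Q) = 1 (s(Q) = 1 + 0 = 1)
U(G) = -3*sqrt(3 + G)
m(o) = -9*o**2 (m(o) = (-3*sqrt(3 + (-1 + 7)))*o**2 = (-3*sqrt(3 + 6))*o**2 = (-3*sqrt(9))*o**2 = (-3*3)*o**2 = -9*o**2)
1/m(s(M(6))) = 1/(-9*1**2) = 1/(-9*1) = 1/(-9) = -1/9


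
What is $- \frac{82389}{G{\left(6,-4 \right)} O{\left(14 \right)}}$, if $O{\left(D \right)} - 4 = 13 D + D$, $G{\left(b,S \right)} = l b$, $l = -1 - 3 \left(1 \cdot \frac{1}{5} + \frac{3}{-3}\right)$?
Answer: $- \frac{27463}{560} \approx -49.041$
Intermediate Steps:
$l = \frac{7}{5}$ ($l = -1 - 3 \left(1 \cdot \frac{1}{5} + 3 \left(- \frac{1}{3}\right)\right) = -1 - 3 \left(\frac{1}{5} - 1\right) = -1 - - \frac{12}{5} = -1 + \frac{12}{5} = \frac{7}{5} \approx 1.4$)
$G{\left(b,S \right)} = \frac{7 b}{5}$
$O{\left(D \right)} = 4 + 14 D$ ($O{\left(D \right)} = 4 + \left(13 D + D\right) = 4 + 14 D$)
$- \frac{82389}{G{\left(6,-4 \right)} O{\left(14 \right)}} = - \frac{82389}{\frac{7}{5} \cdot 6 \left(4 + 14 \cdot 14\right)} = - \frac{82389}{\frac{42}{5} \left(4 + 196\right)} = - \frac{82389}{\frac{42}{5} \cdot 200} = - \frac{82389}{1680} = \left(-82389\right) \frac{1}{1680} = - \frac{27463}{560}$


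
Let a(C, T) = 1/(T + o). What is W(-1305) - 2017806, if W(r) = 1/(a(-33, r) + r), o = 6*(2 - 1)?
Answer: -3420576661275/1695196 ≈ -2.0178e+6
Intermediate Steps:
o = 6 (o = 6*1 = 6)
a(C, T) = 1/(6 + T) (a(C, T) = 1/(T + 6) = 1/(6 + T))
W(r) = 1/(r + 1/(6 + r)) (W(r) = 1/(1/(6 + r) + r) = 1/(r + 1/(6 + r)))
W(-1305) - 2017806 = (6 - 1305)/(1 - 1305*(6 - 1305)) - 2017806 = -1299/(1 - 1305*(-1299)) - 2017806 = -1299/(1 + 1695195) - 2017806 = -1299/1695196 - 2017806 = -3420576661275/1695196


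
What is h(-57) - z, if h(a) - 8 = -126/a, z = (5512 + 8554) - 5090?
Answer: -170350/19 ≈ -8965.8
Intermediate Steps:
z = 8976 (z = 14066 - 5090 = 8976)
h(a) = 8 - 126/a
h(-57) - z = (8 - 126/(-57)) - 1*8976 = (8 - 126*(-1/57)) - 8976 = (8 + 42/19) - 8976 = 194/19 - 8976 = -170350/19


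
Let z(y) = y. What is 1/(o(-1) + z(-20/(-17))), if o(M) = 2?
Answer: 17/54 ≈ 0.31481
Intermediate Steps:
1/(o(-1) + z(-20/(-17))) = 1/(2 - 20/(-17)) = 1/(2 - 20*(-1/17)) = 1/(2 + 20/17) = 1/(54/17) = 17/54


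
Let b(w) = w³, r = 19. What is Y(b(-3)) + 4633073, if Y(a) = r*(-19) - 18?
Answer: 4632694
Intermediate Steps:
Y(a) = -379 (Y(a) = 19*(-19) - 18 = -361 - 18 = -379)
Y(b(-3)) + 4633073 = -379 + 4633073 = 4632694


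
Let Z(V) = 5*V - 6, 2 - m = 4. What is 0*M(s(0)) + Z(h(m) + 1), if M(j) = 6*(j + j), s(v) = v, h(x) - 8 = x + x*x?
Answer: 49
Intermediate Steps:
m = -2 (m = 2 - 1*4 = 2 - 4 = -2)
h(x) = 8 + x + x² (h(x) = 8 + (x + x*x) = 8 + (x + x²) = 8 + x + x²)
M(j) = 12*j (M(j) = 6*(2*j) = 12*j)
Z(V) = -6 + 5*V
0*M(s(0)) + Z(h(m) + 1) = 0*(12*0) + (-6 + 5*((8 - 2 + (-2)²) + 1)) = 0*0 + (-6 + 5*((8 - 2 + 4) + 1)) = 0 + (-6 + 5*(10 + 1)) = 0 + (-6 + 5*11) = 0 + (-6 + 55) = 0 + 49 = 49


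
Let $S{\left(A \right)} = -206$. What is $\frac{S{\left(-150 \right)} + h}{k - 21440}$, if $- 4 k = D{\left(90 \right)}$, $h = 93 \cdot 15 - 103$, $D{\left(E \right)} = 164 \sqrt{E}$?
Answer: $- \frac{2328384}{45952231} + \frac{66789 \sqrt{10}}{229761155} \approx -0.04975$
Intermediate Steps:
$h = 1292$ ($h = 1395 - 103 = 1292$)
$k = - 123 \sqrt{10}$ ($k = - \frac{164 \sqrt{90}}{4} = - \frac{164 \cdot 3 \sqrt{10}}{4} = - \frac{492 \sqrt{10}}{4} = - 123 \sqrt{10} \approx -388.96$)
$\frac{S{\left(-150 \right)} + h}{k - 21440} = \frac{-206 + 1292}{- 123 \sqrt{10} - 21440} = \frac{1086}{-21440 - 123 \sqrt{10}}$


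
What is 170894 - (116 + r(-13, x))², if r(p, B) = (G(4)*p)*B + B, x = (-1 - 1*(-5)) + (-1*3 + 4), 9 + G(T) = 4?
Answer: -28022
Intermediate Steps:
G(T) = -5 (G(T) = -9 + 4 = -5)
x = 5 (x = (-1 + 5) + (-3 + 4) = 4 + 1 = 5)
r(p, B) = B - 5*B*p (r(p, B) = (-5*p)*B + B = -5*B*p + B = B - 5*B*p)
170894 - (116 + r(-13, x))² = 170894 - (116 + 5*(1 - 5*(-13)))² = 170894 - (116 + 5*(1 + 65))² = 170894 - (116 + 5*66)² = 170894 - (116 + 330)² = 170894 - 1*446² = 170894 - 1*198916 = 170894 - 198916 = -28022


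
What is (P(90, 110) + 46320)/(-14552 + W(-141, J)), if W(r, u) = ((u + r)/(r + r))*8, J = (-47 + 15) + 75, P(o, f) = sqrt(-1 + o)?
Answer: -81639/25643 - 141*sqrt(89)/2051440 ≈ -3.1843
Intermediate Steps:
J = 43 (J = -32 + 75 = 43)
W(r, u) = 4*(r + u)/r (W(r, u) = ((r + u)/((2*r)))*8 = ((r + u)*(1/(2*r)))*8 = ((r + u)/(2*r))*8 = 4*(r + u)/r)
(P(90, 110) + 46320)/(-14552 + W(-141, J)) = (sqrt(-1 + 90) + 46320)/(-14552 + (4 + 4*43/(-141))) = (sqrt(89) + 46320)/(-14552 + (4 + 4*43*(-1/141))) = (46320 + sqrt(89))/(-14552 + (4 - 172/141)) = (46320 + sqrt(89))/(-14552 + 392/141) = (46320 + sqrt(89))/(-2051440/141) = (46320 + sqrt(89))*(-141/2051440) = -81639/25643 - 141*sqrt(89)/2051440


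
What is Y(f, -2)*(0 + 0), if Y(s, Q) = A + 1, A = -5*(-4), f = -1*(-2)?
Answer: 0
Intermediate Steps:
f = 2
A = 20
Y(s, Q) = 21 (Y(s, Q) = 20 + 1 = 21)
Y(f, -2)*(0 + 0) = 21*(0 + 0) = 21*0 = 0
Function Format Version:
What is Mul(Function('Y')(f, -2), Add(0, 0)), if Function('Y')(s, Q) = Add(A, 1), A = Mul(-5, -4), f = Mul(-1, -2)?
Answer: 0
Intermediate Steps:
f = 2
A = 20
Function('Y')(s, Q) = 21 (Function('Y')(s, Q) = Add(20, 1) = 21)
Mul(Function('Y')(f, -2), Add(0, 0)) = Mul(21, Add(0, 0)) = Mul(21, 0) = 0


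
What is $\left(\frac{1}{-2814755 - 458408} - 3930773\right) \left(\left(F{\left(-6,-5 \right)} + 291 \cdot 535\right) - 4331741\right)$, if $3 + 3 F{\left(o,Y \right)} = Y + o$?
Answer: $\frac{53729450212138530000}{3273163} \approx 1.6415 \cdot 10^{13}$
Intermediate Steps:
$F{\left(o,Y \right)} = -1 + \frac{Y}{3} + \frac{o}{3}$ ($F{\left(o,Y \right)} = -1 + \frac{Y + o}{3} = -1 + \left(\frac{Y}{3} + \frac{o}{3}\right) = -1 + \frac{Y}{3} + \frac{o}{3}$)
$\left(\frac{1}{-2814755 - 458408} - 3930773\right) \left(\left(F{\left(-6,-5 \right)} + 291 \cdot 535\right) - 4331741\right) = \left(\frac{1}{-2814755 - 458408} - 3930773\right) \left(\left(\left(-1 + \frac{1}{3} \left(-5\right) + \frac{1}{3} \left(-6\right)\right) + 291 \cdot 535\right) - 4331741\right) = \left(\frac{1}{-3273163} - 3930773\right) \left(\left(\left(-1 - \frac{5}{3} - 2\right) + 155685\right) - 4331741\right) = \left(- \frac{1}{3273163} - 3930773\right) \left(\left(- \frac{14}{3} + 155685\right) - 4331741\right) = - \frac{12866060745000 \left(\frac{467041}{3} - 4331741\right)}{3273163} = \left(- \frac{12866060745000}{3273163}\right) \left(- \frac{12528182}{3}\right) = \frac{53729450212138530000}{3273163}$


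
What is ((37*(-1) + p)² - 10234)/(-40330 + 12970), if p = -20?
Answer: 1397/5472 ≈ 0.25530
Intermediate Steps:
((37*(-1) + p)² - 10234)/(-40330 + 12970) = ((37*(-1) - 20)² - 10234)/(-40330 + 12970) = ((-37 - 20)² - 10234)/(-27360) = ((-57)² - 10234)*(-1/27360) = (3249 - 10234)*(-1/27360) = -6985*(-1/27360) = 1397/5472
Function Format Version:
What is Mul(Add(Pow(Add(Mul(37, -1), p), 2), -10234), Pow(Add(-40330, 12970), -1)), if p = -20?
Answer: Rational(1397, 5472) ≈ 0.25530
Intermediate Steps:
Mul(Add(Pow(Add(Mul(37, -1), p), 2), -10234), Pow(Add(-40330, 12970), -1)) = Mul(Add(Pow(Add(Mul(37, -1), -20), 2), -10234), Pow(Add(-40330, 12970), -1)) = Mul(Add(Pow(Add(-37, -20), 2), -10234), Pow(-27360, -1)) = Mul(Add(Pow(-57, 2), -10234), Rational(-1, 27360)) = Mul(Add(3249, -10234), Rational(-1, 27360)) = Mul(-6985, Rational(-1, 27360)) = Rational(1397, 5472)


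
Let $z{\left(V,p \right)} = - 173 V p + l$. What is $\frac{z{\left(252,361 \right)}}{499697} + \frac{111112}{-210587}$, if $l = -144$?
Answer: $- \frac{3369803715164}{105229692139} \approx -32.023$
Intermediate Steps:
$z{\left(V,p \right)} = -144 - 173 V p$ ($z{\left(V,p \right)} = - 173 V p - 144 = -144 - 173 V p$)
$\frac{z{\left(252,361 \right)}}{499697} + \frac{111112}{-210587} = \frac{-144 - 43596 \cdot 361}{499697} + \frac{111112}{-210587} = \left(-144 - 15738156\right) \frac{1}{499697} + 111112 \left(- \frac{1}{210587}\right) = \left(-15738300\right) \frac{1}{499697} - \frac{111112}{210587} = - \frac{15738300}{499697} - \frac{111112}{210587} = - \frac{3369803715164}{105229692139}$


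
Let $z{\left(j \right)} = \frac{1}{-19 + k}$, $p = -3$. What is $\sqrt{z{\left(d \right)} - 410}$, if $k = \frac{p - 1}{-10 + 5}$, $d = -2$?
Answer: $\frac{i \sqrt{3395665}}{91} \approx 20.25 i$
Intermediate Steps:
$k = \frac{4}{5}$ ($k = \frac{-3 - 1}{-10 + 5} = - \frac{4}{-5} = \left(-4\right) \left(- \frac{1}{5}\right) = \frac{4}{5} \approx 0.8$)
$z{\left(j \right)} = - \frac{5}{91}$ ($z{\left(j \right)} = \frac{1}{-19 + \frac{4}{5}} = \frac{1}{- \frac{91}{5}} = - \frac{5}{91}$)
$\sqrt{z{\left(d \right)} - 410} = \sqrt{- \frac{5}{91} - 410} = \sqrt{- \frac{37315}{91}} = \frac{i \sqrt{3395665}}{91}$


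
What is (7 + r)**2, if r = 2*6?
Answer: 361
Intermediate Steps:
r = 12
(7 + r)**2 = (7 + 12)**2 = 19**2 = 361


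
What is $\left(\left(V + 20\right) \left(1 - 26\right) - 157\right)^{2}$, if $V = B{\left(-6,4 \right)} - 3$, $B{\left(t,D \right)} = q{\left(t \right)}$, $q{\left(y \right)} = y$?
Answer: $186624$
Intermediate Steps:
$B{\left(t,D \right)} = t$
$V = -9$ ($V = -6 - 3 = -9$)
$\left(\left(V + 20\right) \left(1 - 26\right) - 157\right)^{2} = \left(\left(-9 + 20\right) \left(1 - 26\right) - 157\right)^{2} = \left(11 \left(-25\right) - 157\right)^{2} = \left(-275 - 157\right)^{2} = \left(-432\right)^{2} = 186624$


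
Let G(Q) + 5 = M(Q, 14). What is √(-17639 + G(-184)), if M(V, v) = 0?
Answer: 2*I*√4411 ≈ 132.83*I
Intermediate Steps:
G(Q) = -5 (G(Q) = -5 + 0 = -5)
√(-17639 + G(-184)) = √(-17639 - 5) = √(-17644) = 2*I*√4411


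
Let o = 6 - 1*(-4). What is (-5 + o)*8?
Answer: 40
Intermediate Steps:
o = 10 (o = 6 + 4 = 10)
(-5 + o)*8 = (-5 + 10)*8 = 5*8 = 40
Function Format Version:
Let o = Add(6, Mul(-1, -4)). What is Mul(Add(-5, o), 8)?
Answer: 40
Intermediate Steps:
o = 10 (o = Add(6, 4) = 10)
Mul(Add(-5, o), 8) = Mul(Add(-5, 10), 8) = Mul(5, 8) = 40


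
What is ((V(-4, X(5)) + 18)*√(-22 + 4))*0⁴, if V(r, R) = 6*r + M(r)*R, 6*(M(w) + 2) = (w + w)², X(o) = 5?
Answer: 0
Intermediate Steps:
M(w) = -2 + 2*w²/3 (M(w) = -2 + (w + w)²/6 = -2 + (2*w)²/6 = -2 + (4*w²)/6 = -2 + 2*w²/3)
V(r, R) = 6*r + R*(-2 + 2*r²/3) (V(r, R) = 6*r + (-2 + 2*r²/3)*R = 6*r + R*(-2 + 2*r²/3))
((V(-4, X(5)) + 18)*√(-22 + 4))*0⁴ = (((6*(-4) + (⅔)*5*(-3 + (-4)²)) + 18)*√(-22 + 4))*0⁴ = (((-24 + (⅔)*5*(-3 + 16)) + 18)*√(-18))*0 = (((-24 + (⅔)*5*13) + 18)*(3*I*√2))*0 = (((-24 + 130/3) + 18)*(3*I*√2))*0 = ((58/3 + 18)*(3*I*√2))*0 = (112*(3*I*√2)/3)*0 = (112*I*√2)*0 = 0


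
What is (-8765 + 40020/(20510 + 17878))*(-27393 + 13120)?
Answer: 57165200100/457 ≈ 1.2509e+8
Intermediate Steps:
(-8765 + 40020/(20510 + 17878))*(-27393 + 13120) = (-8765 + 40020/38388)*(-14273) = (-8765 + 40020*(1/38388))*(-14273) = (-8765 + 3335/3199)*(-14273) = -28035900/3199*(-14273) = 57165200100/457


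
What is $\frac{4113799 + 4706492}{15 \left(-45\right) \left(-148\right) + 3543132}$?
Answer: $\frac{2940097}{1214344} \approx 2.4211$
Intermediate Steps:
$\frac{4113799 + 4706492}{15 \left(-45\right) \left(-148\right) + 3543132} = \frac{8820291}{\left(-675\right) \left(-148\right) + 3543132} = \frac{8820291}{99900 + 3543132} = \frac{8820291}{3643032} = 8820291 \cdot \frac{1}{3643032} = \frac{2940097}{1214344}$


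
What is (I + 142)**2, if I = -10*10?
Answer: 1764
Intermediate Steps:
I = -100
(I + 142)**2 = (-100 + 142)**2 = 42**2 = 1764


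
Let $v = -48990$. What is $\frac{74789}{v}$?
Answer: $- \frac{74789}{48990} \approx -1.5266$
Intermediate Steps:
$\frac{74789}{v} = \frac{74789}{-48990} = 74789 \left(- \frac{1}{48990}\right) = - \frac{74789}{48990}$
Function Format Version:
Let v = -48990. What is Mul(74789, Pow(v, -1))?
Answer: Rational(-74789, 48990) ≈ -1.5266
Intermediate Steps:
Mul(74789, Pow(v, -1)) = Mul(74789, Pow(-48990, -1)) = Mul(74789, Rational(-1, 48990)) = Rational(-74789, 48990)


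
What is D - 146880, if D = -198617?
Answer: -345497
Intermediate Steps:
D - 146880 = -198617 - 146880 = -345497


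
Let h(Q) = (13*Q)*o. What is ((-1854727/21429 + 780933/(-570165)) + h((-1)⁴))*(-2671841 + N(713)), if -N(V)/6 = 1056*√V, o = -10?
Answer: 2371333329676669114/4072688595 + 624819614674816*√713/452520955 ≈ 6.1912e+8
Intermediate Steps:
N(V) = -6336*√V
h(Q) = -130*Q (h(Q) = (13*Q)*(-10) = -130*Q)
((-1854727/21429 + 780933/(-570165)) + h((-1)⁴))*(-2671841 + N(713)) = ((-1854727/21429 + 780933/(-570165)) - 130*(-1)⁴)*(-2671841 - 6336*√713) = ((-1854727*1/21429 + 780933*(-1/570165)) - 130*1)*(-2671841 - 6336*√713) = ((-1854727/21429 - 260311/190055) - 130)*(-2671841 - 6336*√713) = (-358078344404/4072688595 - 130)*(-2671841 - 6336*√713) = -887527861754*(-2671841 - 6336*√713)/4072688595 = 2371333329676669114/4072688595 + 624819614674816*√713/452520955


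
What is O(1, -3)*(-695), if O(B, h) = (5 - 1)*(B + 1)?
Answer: -5560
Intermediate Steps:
O(B, h) = 4 + 4*B (O(B, h) = 4*(1 + B) = 4 + 4*B)
O(1, -3)*(-695) = (4 + 4*1)*(-695) = (4 + 4)*(-695) = 8*(-695) = -5560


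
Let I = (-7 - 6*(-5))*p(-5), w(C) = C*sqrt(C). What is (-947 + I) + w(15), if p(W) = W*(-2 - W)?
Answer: -1292 + 15*sqrt(15) ≈ -1233.9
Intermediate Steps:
w(C) = C**(3/2)
I = -345 (I = (-7 - 6*(-5))*(-1*(-5)*(2 - 5)) = (-7 + 30)*(-1*(-5)*(-3)) = 23*(-15) = -345)
(-947 + I) + w(15) = (-947 - 345) + 15**(3/2) = -1292 + 15*sqrt(15)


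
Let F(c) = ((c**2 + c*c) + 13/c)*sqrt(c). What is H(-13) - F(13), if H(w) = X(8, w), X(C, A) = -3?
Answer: -3 - 339*sqrt(13) ≈ -1225.3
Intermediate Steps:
H(w) = -3
F(c) = sqrt(c)*(2*c**2 + 13/c) (F(c) = ((c**2 + c**2) + 13/c)*sqrt(c) = (2*c**2 + 13/c)*sqrt(c) = sqrt(c)*(2*c**2 + 13/c))
H(-13) - F(13) = -3 - (13 + 2*13**3)/sqrt(13) = -3 - sqrt(13)/13*(13 + 2*2197) = -3 - sqrt(13)/13*(13 + 4394) = -3 - sqrt(13)/13*4407 = -3 - 339*sqrt(13)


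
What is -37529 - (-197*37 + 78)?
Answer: -30318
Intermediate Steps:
-37529 - (-197*37 + 78) = -37529 - (-7289 + 78) = -37529 - 1*(-7211) = -37529 + 7211 = -30318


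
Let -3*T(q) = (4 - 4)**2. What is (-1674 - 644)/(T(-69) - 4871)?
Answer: 2318/4871 ≈ 0.47588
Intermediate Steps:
T(q) = 0 (T(q) = -(4 - 4)**2/3 = -1/3*0**2 = -1/3*0 = 0)
(-1674 - 644)/(T(-69) - 4871) = (-1674 - 644)/(0 - 4871) = -2318/(-4871) = -2318*(-1/4871) = 2318/4871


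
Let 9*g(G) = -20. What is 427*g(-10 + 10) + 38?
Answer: -8198/9 ≈ -910.89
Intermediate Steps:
g(G) = -20/9 (g(G) = (1/9)*(-20) = -20/9)
427*g(-10 + 10) + 38 = 427*(-20/9) + 38 = -8540/9 + 38 = -8198/9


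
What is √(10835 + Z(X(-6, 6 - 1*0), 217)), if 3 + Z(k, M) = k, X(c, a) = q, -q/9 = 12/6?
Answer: √10814 ≈ 103.99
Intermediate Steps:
q = -18 (q = -108/6 = -9*2 = -18)
X(c, a) = -18
Z(k, M) = -3 + k
√(10835 + Z(X(-6, 6 - 1*0), 217)) = √(10835 + (-3 - 18)) = √(10835 - 21) = √10814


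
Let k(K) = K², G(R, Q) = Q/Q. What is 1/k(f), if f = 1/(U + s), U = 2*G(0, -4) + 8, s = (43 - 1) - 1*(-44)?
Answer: 9216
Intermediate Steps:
G(R, Q) = 1
s = 86 (s = 42 + 44 = 86)
U = 10 (U = 2*1 + 8 = 2 + 8 = 10)
f = 1/96 (f = 1/(10 + 86) = 1/96 ≈ 0.010417)
1/k(f) = 1/((1/96)²) = 1/(1/9216) = 9216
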